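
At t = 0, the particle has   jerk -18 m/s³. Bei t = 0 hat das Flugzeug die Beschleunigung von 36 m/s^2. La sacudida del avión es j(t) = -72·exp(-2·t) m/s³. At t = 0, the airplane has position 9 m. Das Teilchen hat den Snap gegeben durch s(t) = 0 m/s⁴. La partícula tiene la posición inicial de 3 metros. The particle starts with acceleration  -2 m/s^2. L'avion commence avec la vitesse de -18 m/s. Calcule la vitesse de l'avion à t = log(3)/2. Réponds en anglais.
We need to integrate our jerk equation j(t) = -72·exp(-2·t) 2 times. Integrating jerk and using the initial condition a(0) = 36, we get a(t) = 36·exp(-2·t). The antiderivative of acceleration, with v(0) = -18, gives velocity: v(t) = -18·exp(-2·t). From the given velocity equation v(t) = -18·exp(-2·t), we substitute t = log(3)/2 to get v = -6.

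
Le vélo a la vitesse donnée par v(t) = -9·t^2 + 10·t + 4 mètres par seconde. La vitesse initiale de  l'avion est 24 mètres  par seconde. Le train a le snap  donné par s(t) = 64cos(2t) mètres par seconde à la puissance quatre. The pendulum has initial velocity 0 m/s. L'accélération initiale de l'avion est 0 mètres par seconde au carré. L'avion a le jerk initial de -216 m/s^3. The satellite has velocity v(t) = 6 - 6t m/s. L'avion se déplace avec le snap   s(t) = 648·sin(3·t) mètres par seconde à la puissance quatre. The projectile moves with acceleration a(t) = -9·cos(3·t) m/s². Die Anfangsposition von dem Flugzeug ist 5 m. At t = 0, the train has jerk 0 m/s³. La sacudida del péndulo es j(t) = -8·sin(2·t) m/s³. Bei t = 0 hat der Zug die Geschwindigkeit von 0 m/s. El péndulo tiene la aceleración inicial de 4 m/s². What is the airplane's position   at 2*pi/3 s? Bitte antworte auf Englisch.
Starting from snap s(t) = 648·sin(3·t), we take 4 integrals. The antiderivative of snap is jerk. Using j(0) = -216, we get j(t) = -216·cos(3·t). The antiderivative of jerk, with a(0) = 0, gives acceleration: a(t) = -72·sin(3·t). The integral of acceleration is velocity. Using v(0) = 24, we get v(t) = 24·cos(3·t). The integral of velocity, with x(0) = 5, gives position: x(t) = 8·sin(3·t) + 5. From the given position equation x(t) = 8·sin(3·t) + 5, we substitute t = 2*pi/3 to get x = 5.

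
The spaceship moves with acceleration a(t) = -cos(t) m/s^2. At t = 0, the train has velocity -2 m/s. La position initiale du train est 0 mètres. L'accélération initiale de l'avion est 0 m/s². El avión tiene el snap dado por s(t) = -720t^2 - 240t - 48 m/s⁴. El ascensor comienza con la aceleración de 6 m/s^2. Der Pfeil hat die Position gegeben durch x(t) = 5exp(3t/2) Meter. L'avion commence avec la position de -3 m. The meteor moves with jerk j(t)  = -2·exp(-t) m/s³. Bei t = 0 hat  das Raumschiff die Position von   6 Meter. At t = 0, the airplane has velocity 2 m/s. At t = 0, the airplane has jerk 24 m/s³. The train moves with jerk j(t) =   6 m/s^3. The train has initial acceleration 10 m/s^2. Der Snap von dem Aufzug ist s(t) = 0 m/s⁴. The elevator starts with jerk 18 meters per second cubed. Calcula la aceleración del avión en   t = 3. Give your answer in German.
Wir müssen unsere Gleichung für den Snap s(t) = -720·t^2 - 240·t - 48 2-mal integrieren. Die Stammfunktion von dem Snap ist der Ruck. Mit j(0) = 24 erhalten wir j(t) = -240·t^3 - 120·t^2 - 48·t + 24. Die Stammfunktion von dem Ruck, mit a(0) = 0, ergibt die Beschleunigung: a(t) = 4·t·(-15·t^3 - 10·t^2 - 6·t + 6). Mit a(t) = 4·t·(-15·t^3 - 10·t^2 - 6·t + 6) und Einsetzen von t = 3, finden wir a = -6084.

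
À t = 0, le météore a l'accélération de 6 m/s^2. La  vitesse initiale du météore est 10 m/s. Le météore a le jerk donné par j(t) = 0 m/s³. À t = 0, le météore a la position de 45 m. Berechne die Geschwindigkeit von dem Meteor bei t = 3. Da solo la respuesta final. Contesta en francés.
La vitesse à t = 3 est v = 28.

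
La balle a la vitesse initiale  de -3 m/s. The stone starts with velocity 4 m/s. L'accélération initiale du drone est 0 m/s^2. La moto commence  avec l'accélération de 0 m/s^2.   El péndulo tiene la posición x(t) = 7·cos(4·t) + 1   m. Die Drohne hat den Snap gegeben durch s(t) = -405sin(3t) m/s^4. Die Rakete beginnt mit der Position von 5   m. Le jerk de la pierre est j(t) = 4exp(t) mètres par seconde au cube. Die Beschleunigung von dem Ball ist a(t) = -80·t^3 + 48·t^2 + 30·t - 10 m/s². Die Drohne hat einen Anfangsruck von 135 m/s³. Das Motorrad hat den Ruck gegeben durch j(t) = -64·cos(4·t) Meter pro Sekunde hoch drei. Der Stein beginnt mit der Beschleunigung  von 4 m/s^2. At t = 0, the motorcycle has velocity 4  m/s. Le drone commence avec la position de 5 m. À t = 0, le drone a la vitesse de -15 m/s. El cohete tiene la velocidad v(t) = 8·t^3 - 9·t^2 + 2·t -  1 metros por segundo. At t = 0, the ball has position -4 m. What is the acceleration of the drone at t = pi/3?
Starting from snap s(t) = -405·sin(3·t), we take 2 integrals. Finding the antiderivative of s(t) and using j(0) = 135: j(t) = 135·cos(3·t). Taking ∫j(t)dt and applying a(0) = 0, we find a(t) = 45·sin(3·t). From the given acceleration equation a(t) = 45·sin(3·t), we substitute t = pi/3 to get a = 0.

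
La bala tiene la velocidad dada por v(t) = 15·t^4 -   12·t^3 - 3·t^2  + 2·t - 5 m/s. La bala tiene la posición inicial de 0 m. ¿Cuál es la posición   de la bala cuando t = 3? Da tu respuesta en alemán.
Wir müssen unsere Gleichung für die Geschwindigkeit v(t) = 15·t^4 - 12·t^3 - 3·t^2 + 2·t - 5 1-mal integrieren. Mit ∫v(t)dt und Anwendung von x(0) = 0, finden wir x(t) = 3·t^5 - 3·t^4 - t^3 + t^2 - 5·t. Mit x(t) = 3·t^5 - 3·t^4 - t^3 + t^2 - 5·t und Einsetzen von t = 3, finden wir x = 453.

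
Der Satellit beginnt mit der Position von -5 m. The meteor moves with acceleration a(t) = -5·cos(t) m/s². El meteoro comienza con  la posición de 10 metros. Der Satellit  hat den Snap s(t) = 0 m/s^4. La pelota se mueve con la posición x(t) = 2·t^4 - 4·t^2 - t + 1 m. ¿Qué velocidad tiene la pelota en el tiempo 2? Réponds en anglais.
We must differentiate our position equation x(t) = 2·t^4 - 4·t^2 - t + 1 1 time. The derivative of position gives velocity: v(t) = 8·t^3 - 8·t - 1. We have velocity v(t) = 8·t^3 - 8·t - 1. Substituting t = 2: v(2) = 47.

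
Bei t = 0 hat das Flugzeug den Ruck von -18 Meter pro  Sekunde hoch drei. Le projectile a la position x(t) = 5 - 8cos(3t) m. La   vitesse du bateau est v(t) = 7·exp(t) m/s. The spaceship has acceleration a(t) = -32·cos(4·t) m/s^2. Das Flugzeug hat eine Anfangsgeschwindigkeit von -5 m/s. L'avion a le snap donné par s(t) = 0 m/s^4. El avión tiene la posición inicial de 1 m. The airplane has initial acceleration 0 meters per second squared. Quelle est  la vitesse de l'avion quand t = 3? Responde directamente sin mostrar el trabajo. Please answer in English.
The velocity at t = 3 is v = -86.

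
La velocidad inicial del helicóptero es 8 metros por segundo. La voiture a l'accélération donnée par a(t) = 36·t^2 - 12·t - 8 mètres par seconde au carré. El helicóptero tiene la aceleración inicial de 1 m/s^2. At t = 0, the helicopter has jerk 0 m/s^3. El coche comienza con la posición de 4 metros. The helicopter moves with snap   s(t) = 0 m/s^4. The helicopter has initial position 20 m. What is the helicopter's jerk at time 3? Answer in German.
Um dies zu lösen, müssen wir 1 Integral unserer Gleichung für den Snap s(t) = 0 finden. Die Stammfunktion von dem Snap ist der Ruck. Mit j(0) = 0 erhalten wir j(t) = 0. Mit j(t) = 0 und Einsetzen von t = 3, finden wir j = 0.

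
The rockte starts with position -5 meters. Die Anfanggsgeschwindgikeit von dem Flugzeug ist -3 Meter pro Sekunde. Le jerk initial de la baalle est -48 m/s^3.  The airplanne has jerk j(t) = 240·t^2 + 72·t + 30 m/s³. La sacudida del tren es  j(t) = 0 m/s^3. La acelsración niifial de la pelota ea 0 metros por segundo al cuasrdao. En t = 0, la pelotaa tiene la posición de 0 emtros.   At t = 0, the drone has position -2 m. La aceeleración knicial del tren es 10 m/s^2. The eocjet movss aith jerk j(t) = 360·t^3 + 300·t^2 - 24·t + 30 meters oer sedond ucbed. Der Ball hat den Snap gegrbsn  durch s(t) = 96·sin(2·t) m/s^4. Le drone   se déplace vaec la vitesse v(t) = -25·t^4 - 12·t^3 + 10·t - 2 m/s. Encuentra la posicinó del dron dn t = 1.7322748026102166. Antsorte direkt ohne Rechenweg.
La respuesta es -95.4673375666843.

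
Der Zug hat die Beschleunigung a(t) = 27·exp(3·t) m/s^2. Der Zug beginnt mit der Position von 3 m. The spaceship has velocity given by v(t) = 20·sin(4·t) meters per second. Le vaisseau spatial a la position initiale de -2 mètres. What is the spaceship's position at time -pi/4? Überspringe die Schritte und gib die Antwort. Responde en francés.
La réponse est 8.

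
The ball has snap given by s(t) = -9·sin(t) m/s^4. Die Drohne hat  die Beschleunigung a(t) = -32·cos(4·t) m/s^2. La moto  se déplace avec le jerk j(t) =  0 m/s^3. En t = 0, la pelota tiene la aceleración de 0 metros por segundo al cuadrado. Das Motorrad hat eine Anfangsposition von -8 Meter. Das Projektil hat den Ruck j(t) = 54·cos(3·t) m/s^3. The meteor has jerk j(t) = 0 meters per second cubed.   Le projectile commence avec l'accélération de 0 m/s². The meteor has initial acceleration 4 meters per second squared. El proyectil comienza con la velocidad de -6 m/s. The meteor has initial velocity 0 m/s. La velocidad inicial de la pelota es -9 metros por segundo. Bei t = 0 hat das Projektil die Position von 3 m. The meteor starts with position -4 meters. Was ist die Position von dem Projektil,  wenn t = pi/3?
Um dies zu lösen, müssen wir 3 Stammfunktionen unserer Gleichung für den Ruck j(t) = 54·cos(3·t) finden. Das Integral von dem Ruck ist die Beschleunigung. Mit a(0) = 0 erhalten wir a(t) = 18·sin(3·t). Das Integral von der Beschleunigung ist die Geschwindigkeit. Mit v(0) = -6 erhalten wir v(t) = -6·cos(3·t). Durch Integration von der Geschwindigkeit und Verwendung der Anfangsbedingung x(0) = 3, erhalten wir x(t) = 3 - 2·sin(3·t). Aus der Gleichung für die Position x(t) = 3 - 2·sin(3·t), setzen wir t = pi/3 ein und erhalten x = 3.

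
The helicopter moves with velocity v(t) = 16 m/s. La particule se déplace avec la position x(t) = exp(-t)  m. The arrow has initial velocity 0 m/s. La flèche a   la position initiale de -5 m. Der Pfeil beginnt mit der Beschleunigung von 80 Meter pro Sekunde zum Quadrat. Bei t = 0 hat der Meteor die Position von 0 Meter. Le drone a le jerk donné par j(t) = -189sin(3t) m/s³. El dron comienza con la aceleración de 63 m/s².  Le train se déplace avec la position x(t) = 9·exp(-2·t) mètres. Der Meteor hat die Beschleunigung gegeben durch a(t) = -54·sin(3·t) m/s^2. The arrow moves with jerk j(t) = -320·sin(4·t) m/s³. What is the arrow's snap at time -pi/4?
Starting from jerk j(t) = -320·sin(4·t), we take 1 derivative. Taking d/dt of j(t), we find s(t) = -1280·cos(4·t). Using s(t) = -1280·cos(4·t) and substituting t = -pi/4, we find s = 1280.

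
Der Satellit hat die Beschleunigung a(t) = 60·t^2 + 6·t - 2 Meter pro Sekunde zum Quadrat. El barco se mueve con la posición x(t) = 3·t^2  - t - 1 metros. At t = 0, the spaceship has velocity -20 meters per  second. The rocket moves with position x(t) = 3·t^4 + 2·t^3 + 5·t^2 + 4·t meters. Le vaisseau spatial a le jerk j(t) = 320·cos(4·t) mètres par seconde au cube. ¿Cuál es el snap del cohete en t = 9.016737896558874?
Para resolver esto, necesitamos tomar 4 derivadas de nuestra ecuación de la posición x(t) = 3·t^4 + 2·t^3 + 5·t^2 + 4·t. Derivando la posición, obtenemos la velocidad: v(t) = 12·t^3 + 6·t^2 + 10·t + 4. La derivada de la velocidad da la aceleración: a(t) = 36·t^2 + 12·t + 10. La derivada de la aceleración da la sacudida: j(t) = 72·t + 12. Tomando d/dt de j(t), encontramos s(t) = 72. De la ecuación del snap s(t) = 72, sustituimos t = 9.016737896558874 para obtener s = 72.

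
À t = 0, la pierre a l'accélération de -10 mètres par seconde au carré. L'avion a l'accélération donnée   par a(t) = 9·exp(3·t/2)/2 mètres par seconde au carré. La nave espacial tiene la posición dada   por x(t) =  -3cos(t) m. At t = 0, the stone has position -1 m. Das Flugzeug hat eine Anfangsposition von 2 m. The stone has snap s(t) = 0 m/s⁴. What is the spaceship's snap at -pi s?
We must differentiate our position equation x(t) = -3·cos(t) 4 times. The derivative of position gives velocity: v(t) = 3·sin(t). The derivative of velocity gives acceleration: a(t) = 3·cos(t). Taking d/dt of a(t), we find j(t) = -3·sin(t). Taking d/dt of j(t), we find s(t) = -3·cos(t). From the given snap equation s(t) = -3·cos(t), we substitute t = -pi to get s = 3.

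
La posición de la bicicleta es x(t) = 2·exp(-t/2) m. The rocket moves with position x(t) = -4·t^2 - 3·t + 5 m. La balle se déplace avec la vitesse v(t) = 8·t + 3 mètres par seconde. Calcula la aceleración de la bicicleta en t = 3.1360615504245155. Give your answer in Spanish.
Para resolver esto, necesitamos tomar 2 derivadas de nuestra ecuación de la posición x(t) = 2·exp(-t/2). La derivada de la posición da la velocidad: v(t) = -exp(-t/2). La derivada de la velocidad da la aceleración: a(t) = exp(-t/2)/2. De la ecuación de la aceleración a(t) = exp(-t/2)/2, sustituimos t = 3.1360615504245155 para obtener a = 0.104227636867810.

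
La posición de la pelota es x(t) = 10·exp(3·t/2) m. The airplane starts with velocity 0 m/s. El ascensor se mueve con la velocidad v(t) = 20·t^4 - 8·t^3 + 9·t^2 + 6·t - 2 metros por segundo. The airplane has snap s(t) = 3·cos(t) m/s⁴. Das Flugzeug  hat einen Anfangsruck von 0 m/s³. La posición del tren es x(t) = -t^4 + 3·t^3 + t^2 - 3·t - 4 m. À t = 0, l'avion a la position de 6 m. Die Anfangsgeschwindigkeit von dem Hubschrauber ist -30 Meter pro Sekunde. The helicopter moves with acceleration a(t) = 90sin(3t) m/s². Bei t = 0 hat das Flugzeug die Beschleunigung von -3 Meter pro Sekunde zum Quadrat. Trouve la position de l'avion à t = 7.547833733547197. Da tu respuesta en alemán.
Wir müssen unsere Gleichung für den Snap s(t) = 3·cos(t) 4-mal integrieren. Das Integral von dem Snap, mit j(0) = 0, ergibt den Ruck: j(t) = 3·sin(t). Das Integral von dem Ruck, mit a(0) = -3, ergibt die Beschleunigung: a(t) = -3·cos(t). Mit ∫a(t)dt und Anwendung von v(0) = 0, finden wir v(t) = -3·sin(t). Die Stammfunktion von der Geschwindigkeit, mit x(0) = 6, ergibt die Position: x(t) = 3·cos(t) + 3. Aus der Gleichung für die Position x(t) = 3·cos(t) + 3, setzen wir t = 7.547833733547197 ein und erhalten x = 3.90416369534634.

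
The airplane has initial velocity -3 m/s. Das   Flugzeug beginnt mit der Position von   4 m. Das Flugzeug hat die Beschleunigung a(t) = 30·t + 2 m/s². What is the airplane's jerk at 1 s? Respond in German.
Ausgehend von der Beschleunigung a(t) = 30·t + 2, nehmen wir 1 Ableitung. Mit d/dt von a(t) finden wir j(t) = 30. Wir haben den Ruck j(t) = 30. Durch Einsetzen von t = 1: j(1) = 30.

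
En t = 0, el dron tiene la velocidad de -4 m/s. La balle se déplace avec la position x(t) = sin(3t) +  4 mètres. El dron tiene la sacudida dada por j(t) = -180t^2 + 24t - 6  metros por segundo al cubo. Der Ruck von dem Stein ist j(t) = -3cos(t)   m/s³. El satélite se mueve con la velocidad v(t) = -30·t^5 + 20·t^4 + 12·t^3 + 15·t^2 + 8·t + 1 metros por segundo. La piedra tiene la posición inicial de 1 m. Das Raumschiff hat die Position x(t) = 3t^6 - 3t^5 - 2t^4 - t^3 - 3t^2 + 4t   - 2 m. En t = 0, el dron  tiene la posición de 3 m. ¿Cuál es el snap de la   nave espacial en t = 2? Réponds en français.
Pour résoudre ceci, nous devons prendre 4 dérivées de notre équation de la position x(t) = 3·t^6 - 3·t^5 - 2·t^4 - t^3 - 3·t^2 + 4·t - 2. En dérivant la position, nous obtenons la vitesse: v(t) = 18·t^5 - 15·t^4 - 8·t^3 - 3·t^2 - 6·t + 4. En dérivant la vitesse, nous obtenons l'accélération: a(t) = 90·t^4 - 60·t^3 - 24·t^2 - 6·t - 6. La dérivée de l'accélération donne le jerk: j(t) = 360·t^3 - 180·t^2 - 48·t - 6. La dérivée du jerk donne le snap: s(t) = 1080·t^2 - 360·t - 48. En utilisant s(t) = 1080·t^2 - 360·t - 48 et en substituant t = 2, nous trouvons s = 3552.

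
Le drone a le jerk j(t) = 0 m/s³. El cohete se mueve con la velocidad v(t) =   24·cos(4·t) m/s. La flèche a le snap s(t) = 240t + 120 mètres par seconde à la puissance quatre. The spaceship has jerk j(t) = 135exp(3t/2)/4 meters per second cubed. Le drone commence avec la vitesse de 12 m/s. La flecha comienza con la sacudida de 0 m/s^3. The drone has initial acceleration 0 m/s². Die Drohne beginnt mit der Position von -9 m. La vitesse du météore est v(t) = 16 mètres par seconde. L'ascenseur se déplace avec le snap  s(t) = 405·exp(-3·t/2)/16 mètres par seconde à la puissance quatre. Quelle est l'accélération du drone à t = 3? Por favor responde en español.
Para resolver esto, necesitamos tomar 1 antiderivada de nuestra ecuación de la sacudida j(t) = 0. Tomando ∫j(t)dt y aplicando a(0) = 0, encontramos a(t) = 0. De la ecuación de la aceleración a(t) = 0, sustituimos t = 3 para obtener a = 0.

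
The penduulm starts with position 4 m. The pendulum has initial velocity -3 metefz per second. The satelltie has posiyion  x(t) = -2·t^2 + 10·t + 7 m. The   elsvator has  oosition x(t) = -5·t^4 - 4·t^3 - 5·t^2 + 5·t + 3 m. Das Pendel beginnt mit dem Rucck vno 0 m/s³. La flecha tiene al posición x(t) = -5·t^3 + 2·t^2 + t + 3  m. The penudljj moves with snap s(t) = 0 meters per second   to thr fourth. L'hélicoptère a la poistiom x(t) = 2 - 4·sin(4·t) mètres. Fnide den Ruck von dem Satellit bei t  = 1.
Wir müssen unsere Gleichung für die Position x(t) = -2·t^2 + 10·t + 7 3-mal ableiten. Durch Ableiten von der Position erhalten wir die Geschwindigkeit: v(t) = 10 - 4·t. Die Ableitung von der Geschwindigkeit ergibt die Beschleunigung: a(t) = -4. Durch Ableiten von der Beschleunigung erhalten wir den Ruck: j(t) = 0. Aus der Gleichung für den Ruck j(t) = 0, setzen wir t = 1 ein und erhalten j = 0.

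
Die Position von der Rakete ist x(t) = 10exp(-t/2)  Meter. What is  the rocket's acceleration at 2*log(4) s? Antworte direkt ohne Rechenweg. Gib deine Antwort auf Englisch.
The answer is 5/8.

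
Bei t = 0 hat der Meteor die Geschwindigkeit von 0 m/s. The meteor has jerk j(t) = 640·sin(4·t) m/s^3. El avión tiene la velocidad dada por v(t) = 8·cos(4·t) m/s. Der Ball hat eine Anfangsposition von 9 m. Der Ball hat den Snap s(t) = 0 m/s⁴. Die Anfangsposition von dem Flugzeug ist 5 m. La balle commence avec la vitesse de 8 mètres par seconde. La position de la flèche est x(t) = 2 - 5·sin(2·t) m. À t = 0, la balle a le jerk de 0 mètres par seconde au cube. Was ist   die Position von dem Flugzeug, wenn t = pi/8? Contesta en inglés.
We must find the integral of our velocity equation v(t) = 8·cos(4·t) 1 time. Finding the integral of v(t) and using x(0) = 5: x(t) = 2·sin(4·t) + 5. We have position x(t) = 2·sin(4·t) + 5. Substituting t = pi/8: x(pi/8) = 7.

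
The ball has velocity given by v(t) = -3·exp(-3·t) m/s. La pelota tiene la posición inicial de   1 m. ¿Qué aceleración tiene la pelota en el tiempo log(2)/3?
Debemos derivar nuestra ecuación de la velocidad v(t) = -3·exp(-3·t) 1 vez. Derivando la velocidad, obtenemos la aceleración: a(t) = 9·exp(-3·t). De la ecuación de la aceleración a(t) = 9·exp(-3·t), sustituimos t = log(2)/3 para obtener a = 9/2.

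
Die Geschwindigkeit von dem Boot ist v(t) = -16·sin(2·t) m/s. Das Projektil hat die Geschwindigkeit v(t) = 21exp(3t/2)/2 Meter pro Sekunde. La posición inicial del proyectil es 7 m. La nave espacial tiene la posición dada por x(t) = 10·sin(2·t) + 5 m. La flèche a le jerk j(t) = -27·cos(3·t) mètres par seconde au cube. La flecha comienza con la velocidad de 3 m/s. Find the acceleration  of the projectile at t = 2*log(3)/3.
To solve this, we need to take 1 derivative of our velocity equation v(t) = 21·exp(3·t/2)/2. Differentiating velocity, we get acceleration: a(t) = 63·exp(3·t/2)/4. We have acceleration a(t) = 63·exp(3·t/2)/4. Substituting t = 2*log(3)/3: a(2*log(3)/3) = 189/4.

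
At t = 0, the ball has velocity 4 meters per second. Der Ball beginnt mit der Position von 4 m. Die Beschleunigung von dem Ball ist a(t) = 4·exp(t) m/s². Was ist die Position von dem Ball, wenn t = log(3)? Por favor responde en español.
Necesitamos integrar nuestra ecuación de la aceleración a(t) = 4·exp(t) 2 veces. Integrando la aceleración y usando la condición inicial v(0) = 4, obtenemos v(t) = 4·exp(t). Integrando la velocidad y usando la condición inicial x(0) = 4, obtenemos x(t) = 4·exp(t). Tenemos la posición x(t) = 4·exp(t). Sustituyendo t = log(3): x(log(3)) = 12.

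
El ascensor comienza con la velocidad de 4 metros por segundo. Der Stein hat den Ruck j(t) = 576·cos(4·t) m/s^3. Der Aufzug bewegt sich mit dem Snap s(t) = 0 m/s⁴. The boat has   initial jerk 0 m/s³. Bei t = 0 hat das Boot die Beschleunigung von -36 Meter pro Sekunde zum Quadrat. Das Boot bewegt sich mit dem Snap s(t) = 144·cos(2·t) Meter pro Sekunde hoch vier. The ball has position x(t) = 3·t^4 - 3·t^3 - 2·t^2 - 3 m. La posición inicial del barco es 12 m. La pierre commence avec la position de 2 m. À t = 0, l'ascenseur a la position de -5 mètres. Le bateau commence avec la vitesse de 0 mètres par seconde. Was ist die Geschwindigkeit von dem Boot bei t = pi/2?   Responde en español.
Partiendo del snap s(t) = 144·cos(2·t), tomamos 3 antiderivadas. La integral del snap es la sacudida. Usando j(0) = 0, obtenemos j(t) = 72·sin(2·t). Tomando ∫j(t)dt y aplicando a(0) = -36, encontramos a(t) = -36·cos(2·t). La integral de la aceleración es la velocidad. Usando v(0) = 0, obtenemos v(t) = -18·sin(2·t). De la ecuación de la velocidad v(t) = -18·sin(2·t), sustituimos t = pi/2 para obtener v = 0.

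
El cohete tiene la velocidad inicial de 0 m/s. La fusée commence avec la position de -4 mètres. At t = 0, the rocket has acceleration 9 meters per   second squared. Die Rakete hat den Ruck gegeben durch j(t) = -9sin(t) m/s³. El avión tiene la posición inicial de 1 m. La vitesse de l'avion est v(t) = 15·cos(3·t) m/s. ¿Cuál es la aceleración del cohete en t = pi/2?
Partiendo de la sacudida j(t) = -9·sin(t), tomamos 1 antiderivada. Integrando la sacudida y usando la condición inicial a(0) = 9, obtenemos a(t) = 9·cos(t). De la ecuación de la aceleración a(t) = 9·cos(t), sustituimos t = pi/2 para obtener a = 0.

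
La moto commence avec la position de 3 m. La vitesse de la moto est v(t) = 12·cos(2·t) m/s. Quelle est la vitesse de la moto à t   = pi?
En utilisant v(t) = 12·cos(2·t) et en substituant t = pi, nous trouvons v = 12.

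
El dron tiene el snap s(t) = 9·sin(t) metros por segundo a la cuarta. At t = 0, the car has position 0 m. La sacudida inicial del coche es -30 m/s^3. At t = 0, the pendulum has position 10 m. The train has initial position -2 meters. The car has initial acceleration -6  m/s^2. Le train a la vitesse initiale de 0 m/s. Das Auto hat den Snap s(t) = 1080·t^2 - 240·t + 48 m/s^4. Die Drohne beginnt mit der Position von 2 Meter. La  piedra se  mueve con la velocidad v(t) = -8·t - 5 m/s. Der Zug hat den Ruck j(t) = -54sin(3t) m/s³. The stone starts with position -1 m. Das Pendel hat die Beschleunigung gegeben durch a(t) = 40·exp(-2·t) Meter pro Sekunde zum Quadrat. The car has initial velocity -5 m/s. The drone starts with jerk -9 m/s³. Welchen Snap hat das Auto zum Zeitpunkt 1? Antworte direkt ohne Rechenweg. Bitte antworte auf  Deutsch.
Die Antwort ist 888.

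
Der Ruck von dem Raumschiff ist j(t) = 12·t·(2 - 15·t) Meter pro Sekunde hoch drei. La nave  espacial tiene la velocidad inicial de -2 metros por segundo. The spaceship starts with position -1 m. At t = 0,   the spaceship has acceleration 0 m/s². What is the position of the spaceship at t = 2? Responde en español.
Necesitamos integrar nuestra ecuación de la sacudida j(t) = 12·t·(2 - 15·t) 3 veces. La integral de la sacudida, con a(0) = 0, da la aceleración: a(t) = t^2·(12 - 60·t). La antiderivada de la aceleración es la velocidad. Usando v(0) = -2, obtenemos v(t) = -15·t^4 + 4·t^3 - 2. Integrando la velocidad y usando la condición inicial x(0) = -1, obtenemos x(t) = -3·t^5 + t^4 - 2·t - 1. De la ecuación de la posición x(t) = -3·t^5 + t^4 - 2·t - 1, sustituimos t = 2 para obtener x = -85.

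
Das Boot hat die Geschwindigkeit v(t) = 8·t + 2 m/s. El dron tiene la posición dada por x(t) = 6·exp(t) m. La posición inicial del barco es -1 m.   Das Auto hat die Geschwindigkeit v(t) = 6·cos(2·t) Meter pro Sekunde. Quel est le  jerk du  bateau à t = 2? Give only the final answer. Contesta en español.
j(2) = 0.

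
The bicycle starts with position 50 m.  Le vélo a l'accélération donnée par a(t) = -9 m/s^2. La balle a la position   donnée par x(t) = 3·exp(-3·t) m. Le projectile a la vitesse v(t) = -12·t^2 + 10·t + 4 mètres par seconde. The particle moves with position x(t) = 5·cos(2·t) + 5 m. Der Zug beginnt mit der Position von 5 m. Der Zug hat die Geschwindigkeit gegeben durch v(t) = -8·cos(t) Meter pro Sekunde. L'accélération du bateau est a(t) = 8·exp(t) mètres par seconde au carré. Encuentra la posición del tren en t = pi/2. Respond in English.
To solve this, we need to take 1 integral of our velocity equation v(t) = -8·cos(t). Integrating velocity and using the initial condition x(0) = 5, we get x(t) = 5 - 8·sin(t). Using x(t) = 5 - 8·sin(t) and substituting t = pi/2, we find x = -3.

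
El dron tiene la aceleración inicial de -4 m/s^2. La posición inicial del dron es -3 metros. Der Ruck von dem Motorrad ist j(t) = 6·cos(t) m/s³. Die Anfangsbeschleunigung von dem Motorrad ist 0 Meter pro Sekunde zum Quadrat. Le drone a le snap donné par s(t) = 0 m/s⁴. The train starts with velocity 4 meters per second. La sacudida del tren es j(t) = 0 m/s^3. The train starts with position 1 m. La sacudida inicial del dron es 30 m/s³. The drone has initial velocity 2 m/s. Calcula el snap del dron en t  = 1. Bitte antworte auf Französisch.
Nous avons le snap s(t) = 0. En substituant t = 1: s(1) = 0.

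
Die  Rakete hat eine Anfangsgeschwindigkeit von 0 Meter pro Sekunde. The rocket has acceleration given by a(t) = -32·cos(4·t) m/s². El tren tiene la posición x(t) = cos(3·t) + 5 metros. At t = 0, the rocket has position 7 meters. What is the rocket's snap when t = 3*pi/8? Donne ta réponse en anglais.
We must differentiate our acceleration equation a(t) = -32·cos(4·t) 2 times. The derivative of acceleration gives jerk: j(t) = 128·sin(4·t). Taking d/dt of j(t), we find s(t) = 512·cos(4·t). We have snap s(t) = 512·cos(4·t). Substituting t = 3*pi/8: s(3*pi/8) = 0.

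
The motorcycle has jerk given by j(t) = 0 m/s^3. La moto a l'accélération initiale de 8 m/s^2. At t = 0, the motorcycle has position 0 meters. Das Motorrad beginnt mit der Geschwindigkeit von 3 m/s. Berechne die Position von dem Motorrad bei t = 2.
Wir müssen unsere Gleichung für den Ruck j(t) = 0 3-mal integrieren. Mit ∫j(t)dt und Anwendung von a(0) = 8, finden wir a(t) = 8. Mit ∫a(t)dt und Anwendung von v(0) = 3, finden wir v(t) = 8·t + 3. Die Stammfunktion von der Geschwindigkeit ist die Position. Mit x(0) = 0 erhalten wir x(t) = 4·t^2 + 3·t. Wir haben die Position x(t) = 4·t^2 + 3·t. Durch Einsetzen von t = 2: x(2) = 22.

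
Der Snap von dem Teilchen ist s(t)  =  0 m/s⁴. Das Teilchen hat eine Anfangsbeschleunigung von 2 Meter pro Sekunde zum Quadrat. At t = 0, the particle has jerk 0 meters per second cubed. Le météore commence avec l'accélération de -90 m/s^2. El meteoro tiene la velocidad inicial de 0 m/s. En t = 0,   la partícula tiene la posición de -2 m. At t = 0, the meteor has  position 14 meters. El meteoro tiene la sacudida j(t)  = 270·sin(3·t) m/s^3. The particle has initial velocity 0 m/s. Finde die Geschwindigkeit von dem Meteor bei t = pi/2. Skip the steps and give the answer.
v(pi/2) = 30.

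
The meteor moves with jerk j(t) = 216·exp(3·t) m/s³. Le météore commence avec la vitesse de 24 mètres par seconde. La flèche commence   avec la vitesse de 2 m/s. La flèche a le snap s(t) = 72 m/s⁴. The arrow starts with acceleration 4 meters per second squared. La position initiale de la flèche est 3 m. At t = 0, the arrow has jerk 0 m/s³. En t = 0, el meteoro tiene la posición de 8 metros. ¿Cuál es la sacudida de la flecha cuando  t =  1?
Partiendo del snap s(t) = 72, tomamos 1 antiderivada. Tomando ∫s(t)dt y aplicando j(0) = 0, encontramos j(t) = 72·t. Usando j(t) = 72·t y sustituyendo t = 1, encontramos j = 72.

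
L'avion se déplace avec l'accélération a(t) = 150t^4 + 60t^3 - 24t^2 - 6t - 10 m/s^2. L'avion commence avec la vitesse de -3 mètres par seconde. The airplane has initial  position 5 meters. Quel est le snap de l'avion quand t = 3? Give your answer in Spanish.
Para resolver esto, necesitamos tomar 2 derivadas de nuestra ecuación de la aceleración a(t) = 150·t^4 + 60·t^3 - 24·t^2 - 6·t - 10. La derivada de la aceleración da la sacudida: j(t) = 600·t^3 + 180·t^2 - 48·t - 6. Tomando d/dt de j(t), encontramos s(t) = 1800·t^2 + 360·t - 48. De la ecuación del snap s(t) = 1800·t^2 + 360·t - 48, sustituimos t = 3 para obtener s = 17232.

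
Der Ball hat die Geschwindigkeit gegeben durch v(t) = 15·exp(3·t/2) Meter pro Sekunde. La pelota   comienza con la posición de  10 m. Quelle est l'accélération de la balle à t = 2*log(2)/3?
En partant de la vitesse v(t) = 15·exp(3·t/2), nous prenons 1 dérivée. En dérivant la vitesse, nous obtenons l'accélération: a(t) = 45·exp(3·t/2)/2. Nous avons l'accélération a(t) = 45·exp(3·t/2)/2. En substituant t = 2*log(2)/3: a(2*log(2)/3) = 45.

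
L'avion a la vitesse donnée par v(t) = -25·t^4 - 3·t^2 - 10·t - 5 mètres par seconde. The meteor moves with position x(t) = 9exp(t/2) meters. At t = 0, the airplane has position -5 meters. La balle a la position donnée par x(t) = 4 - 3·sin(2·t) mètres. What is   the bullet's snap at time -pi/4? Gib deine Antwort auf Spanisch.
Debemos derivar nuestra ecuación de la posición x(t) = 4 - 3·sin(2·t) 4 veces. La derivada de la posición da la velocidad: v(t) = -6·cos(2·t). La derivada de la velocidad da la aceleración: a(t) = 12·sin(2·t). Tomando d/dt de a(t), encontramos j(t) = 24·cos(2·t). Derivando la sacudida, obtenemos el snap: s(t) = -48·sin(2·t). De la ecuación del snap s(t) = -48·sin(2·t), sustituimos t = -pi/4 para obtener s = 48.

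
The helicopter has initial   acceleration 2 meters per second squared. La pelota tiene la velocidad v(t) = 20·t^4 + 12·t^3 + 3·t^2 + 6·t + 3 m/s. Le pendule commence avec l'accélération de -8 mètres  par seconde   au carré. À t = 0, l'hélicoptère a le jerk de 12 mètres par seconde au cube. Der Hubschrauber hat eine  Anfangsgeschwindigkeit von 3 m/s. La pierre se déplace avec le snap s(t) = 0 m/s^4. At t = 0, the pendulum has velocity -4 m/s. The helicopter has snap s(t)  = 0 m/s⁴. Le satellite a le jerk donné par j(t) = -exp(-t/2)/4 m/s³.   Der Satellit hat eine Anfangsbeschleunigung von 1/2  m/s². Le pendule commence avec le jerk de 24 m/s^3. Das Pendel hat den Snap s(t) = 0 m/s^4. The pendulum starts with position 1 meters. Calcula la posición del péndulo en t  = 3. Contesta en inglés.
To solve this, we need to take 4 antiderivatives of our snap equation s(t) = 0. The antiderivative of snap, with j(0) = 24, gives jerk: j(t) = 24. Taking ∫j(t)dt and applying a(0) = -8, we find a(t) = 24·t - 8. Integrating acceleration and using the initial condition v(0) = -4, we get v(t) = 12·t^2 - 8·t - 4. The antiderivative of velocity is position. Using x(0) = 1, we get x(t) = 4·t^3 - 4·t^2 - 4·t + 1. Using x(t) = 4·t^3 - 4·t^2 - 4·t + 1 and substituting t = 3, we find x = 61.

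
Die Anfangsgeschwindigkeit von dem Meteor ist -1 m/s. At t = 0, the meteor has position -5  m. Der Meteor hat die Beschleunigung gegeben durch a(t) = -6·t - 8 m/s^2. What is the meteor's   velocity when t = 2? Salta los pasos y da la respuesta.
The answer is -29.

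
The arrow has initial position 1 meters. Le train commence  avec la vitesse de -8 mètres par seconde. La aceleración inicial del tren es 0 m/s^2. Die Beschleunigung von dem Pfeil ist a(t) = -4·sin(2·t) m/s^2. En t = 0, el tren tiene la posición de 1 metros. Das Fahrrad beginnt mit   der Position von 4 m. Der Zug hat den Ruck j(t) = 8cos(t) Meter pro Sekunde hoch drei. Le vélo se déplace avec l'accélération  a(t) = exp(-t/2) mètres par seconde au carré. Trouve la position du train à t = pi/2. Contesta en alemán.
Wir müssen unsere Gleichung für den Ruck j(t) = 8·cos(t) 3-mal integrieren. Die Stammfunktion von dem Ruck, mit a(0) = 0, ergibt die Beschleunigung: a(t) = 8·sin(t). Mit ∫a(t)dt und Anwendung von v(0) = -8, finden wir v(t) = -8·cos(t). Die Stammfunktion von der Geschwindigkeit, mit x(0) = 1, ergibt die Position: x(t) = 1 - 8·sin(t). Mit x(t) = 1 - 8·sin(t) und Einsetzen von t = pi/2, finden wir x = -7.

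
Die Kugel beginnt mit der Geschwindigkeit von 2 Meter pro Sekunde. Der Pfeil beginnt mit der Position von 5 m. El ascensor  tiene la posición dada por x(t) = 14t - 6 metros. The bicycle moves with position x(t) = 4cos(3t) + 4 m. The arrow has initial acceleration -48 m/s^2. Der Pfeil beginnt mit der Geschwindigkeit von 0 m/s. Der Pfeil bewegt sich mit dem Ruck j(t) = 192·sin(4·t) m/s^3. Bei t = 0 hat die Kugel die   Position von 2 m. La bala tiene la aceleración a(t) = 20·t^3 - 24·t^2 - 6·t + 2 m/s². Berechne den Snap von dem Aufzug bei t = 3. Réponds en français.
En partant de la position x(t) = 14·t - 6, nous prenons 4 dérivées. La dérivée de la position donne la vitesse: v(t) = 14. La dérivée de la vitesse donne l'accélération: a(t) = 0. En dérivant l'accélération, nous obtenons le jerk: j(t) = 0. En dérivant le jerk, nous obtenons le snap: s(t) = 0. De l'équation du snap s(t) = 0, nous substituons t = 3 pour obtenir s = 0.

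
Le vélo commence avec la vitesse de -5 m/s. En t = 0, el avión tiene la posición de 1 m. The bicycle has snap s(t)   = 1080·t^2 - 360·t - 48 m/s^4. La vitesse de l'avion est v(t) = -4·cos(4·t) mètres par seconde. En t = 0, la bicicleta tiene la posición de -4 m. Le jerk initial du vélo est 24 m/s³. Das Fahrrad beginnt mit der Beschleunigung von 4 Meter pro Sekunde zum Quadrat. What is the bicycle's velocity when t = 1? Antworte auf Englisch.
Starting from snap s(t) = 1080·t^2 - 360·t - 48, we take 3 antiderivatives. Integrating snap and using the initial condition j(0) = 24, we get j(t) = 360·t^3 - 180·t^2 - 48·t + 24. Taking ∫j(t)dt and applying a(0) = 4, we find a(t) = 90·t^4 - 60·t^3 - 24·t^2 + 24·t + 4. The antiderivative of acceleration is velocity. Using v(0) = -5, we get v(t) = 18·t^5 - 15·t^4 - 8·t^3 + 12·t^2 + 4·t - 5. We have velocity v(t) = 18·t^5 - 15·t^4 - 8·t^3 + 12·t^2 + 4·t - 5. Substituting t = 1: v(1) = 6.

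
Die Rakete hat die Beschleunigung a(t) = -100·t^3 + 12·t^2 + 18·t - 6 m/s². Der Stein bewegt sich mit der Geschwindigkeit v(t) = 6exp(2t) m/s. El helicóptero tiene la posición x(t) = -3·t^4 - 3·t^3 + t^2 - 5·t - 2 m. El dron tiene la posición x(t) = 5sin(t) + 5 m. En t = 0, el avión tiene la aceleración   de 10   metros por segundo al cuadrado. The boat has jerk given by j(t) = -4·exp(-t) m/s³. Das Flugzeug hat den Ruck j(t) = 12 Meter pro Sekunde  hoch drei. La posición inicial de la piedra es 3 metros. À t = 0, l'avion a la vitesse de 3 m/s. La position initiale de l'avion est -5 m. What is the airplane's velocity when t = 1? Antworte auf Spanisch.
Debemos encontrar la antiderivada de nuestra ecuación de la sacudida j(t) = 12 2 veces. La integral de la sacudida, con a(0) = 10, da la aceleración: a(t) = 12·t + 10. La antiderivada de la aceleración es la velocidad. Usando v(0) = 3, obtenemos v(t) = 6·t^2 + 10·t + 3. De la ecuación de la velocidad v(t) = 6·t^2 + 10·t + 3, sustituimos t = 1 para obtener v = 19.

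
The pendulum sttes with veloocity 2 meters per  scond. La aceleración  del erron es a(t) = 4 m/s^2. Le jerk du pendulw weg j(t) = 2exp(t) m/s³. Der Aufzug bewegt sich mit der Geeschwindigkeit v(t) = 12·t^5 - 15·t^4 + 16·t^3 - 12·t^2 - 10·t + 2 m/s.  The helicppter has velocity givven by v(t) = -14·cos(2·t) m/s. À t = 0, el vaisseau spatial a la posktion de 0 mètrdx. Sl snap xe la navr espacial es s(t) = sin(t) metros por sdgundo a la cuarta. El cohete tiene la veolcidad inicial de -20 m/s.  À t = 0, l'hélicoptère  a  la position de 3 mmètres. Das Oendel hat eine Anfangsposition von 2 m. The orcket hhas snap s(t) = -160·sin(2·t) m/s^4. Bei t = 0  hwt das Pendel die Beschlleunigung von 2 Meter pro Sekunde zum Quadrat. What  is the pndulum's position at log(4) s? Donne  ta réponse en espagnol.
Debemos encontrar la antiderivada de nuestra ecuación de la sacudida j(t) = 2·exp(t) 3 veces. Integrando la sacudida y usando la condición inicial a(0) = 2, obtenemos a(t) = 2·exp(t). Integrando la aceleración y usando la condición inicial v(0) = 2, obtenemos v(t) = 2·exp(t). Integrando la velocidad y usando la condición inicial x(0) = 2, obtenemos x(t) = 2·exp(t). De la ecuación de la posición x(t) = 2·exp(t), sustituimos t = log(4) para obtener x = 8.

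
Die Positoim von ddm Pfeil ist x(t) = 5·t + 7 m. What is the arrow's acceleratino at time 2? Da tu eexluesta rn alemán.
Wir müssen unsere Gleichung für die Position x(t) = 5·t + 7 2-mal ableiten. Durch Ableiten von der Position erhalten wir die Geschwindigkeit: v(t) = 5. Durch Ableiten von der Geschwindigkeit erhalten wir die Beschleunigung: a(t) = 0. Aus der Gleichung für die Beschleunigung a(t) = 0, setzen wir t = 2 ein und erhalten a = 0.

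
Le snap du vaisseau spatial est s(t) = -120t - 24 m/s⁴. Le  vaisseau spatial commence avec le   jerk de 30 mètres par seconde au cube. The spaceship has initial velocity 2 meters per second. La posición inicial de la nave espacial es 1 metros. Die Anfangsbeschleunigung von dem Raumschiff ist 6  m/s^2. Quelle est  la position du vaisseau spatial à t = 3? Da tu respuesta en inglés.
Starting from snap s(t) = -120·t - 24, we take 4 antiderivatives. The antiderivative of snap is jerk. Using j(0) = 30, we get j(t) = -60·t^2 - 24·t + 30. Integrating jerk and using the initial condition a(0) = 6, we get a(t) = -20·t^3 - 12·t^2 + 30·t + 6. Integrating acceleration and using the initial condition v(0) = 2, we get v(t) = -5·t^4 - 4·t^3 + 15·t^2 + 6·t + 2. Integrating velocity and using the initial condition x(0) = 1, we get x(t) = -t^5 - t^4 + 5·t^3 + 3·t^2 + 2·t + 1. We have position x(t) = -t^5 - t^4 + 5·t^3 + 3·t^2 + 2·t + 1. Substituting t = 3: x(3) = -155.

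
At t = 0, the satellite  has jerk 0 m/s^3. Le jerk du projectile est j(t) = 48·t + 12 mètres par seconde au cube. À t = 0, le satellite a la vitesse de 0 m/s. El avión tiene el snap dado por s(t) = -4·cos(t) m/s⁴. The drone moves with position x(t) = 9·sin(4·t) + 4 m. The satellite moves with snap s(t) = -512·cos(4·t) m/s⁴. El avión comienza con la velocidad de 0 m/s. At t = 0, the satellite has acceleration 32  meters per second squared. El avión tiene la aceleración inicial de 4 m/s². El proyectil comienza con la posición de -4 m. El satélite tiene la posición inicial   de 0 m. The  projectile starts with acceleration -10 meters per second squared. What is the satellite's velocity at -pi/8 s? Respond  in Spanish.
Partiendo del snap s(t) = -512·cos(4·t), tomamos 3 integrales. Integrando el snap y usando la condición inicial j(0) = 0, obtenemos j(t) = -128·sin(4·t). La antiderivada de la sacudida, con a(0) = 32, da la aceleración: a(t) = 32·cos(4·t). La antiderivada de la aceleración, con v(0) = 0, da la velocidad: v(t) = 8·sin(4·t). Tenemos la velocidad v(t) = 8·sin(4·t). Sustituyendo t = -pi/8: v(-pi/8) = -8.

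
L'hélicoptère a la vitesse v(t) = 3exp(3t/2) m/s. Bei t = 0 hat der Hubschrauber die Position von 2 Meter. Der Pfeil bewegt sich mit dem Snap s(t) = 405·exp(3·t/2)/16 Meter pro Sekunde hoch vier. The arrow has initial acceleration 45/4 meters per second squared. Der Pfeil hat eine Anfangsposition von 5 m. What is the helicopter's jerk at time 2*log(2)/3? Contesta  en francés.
Pour résoudre ceci, nous devons prendre 2 dérivées de notre équation de la vitesse v(t) = 3·exp(3·t/2). La dérivée de la vitesse donne l'accélération: a(t) = 9·exp(3·t/2)/2. En prenant d/dt de a(t), nous trouvons j(t) = 27·exp(3·t/2)/4. De l'équation du jerk j(t) = 27·exp(3·t/2)/4, nous substituons t = 2*log(2)/3 pour obtenir j = 27/2.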